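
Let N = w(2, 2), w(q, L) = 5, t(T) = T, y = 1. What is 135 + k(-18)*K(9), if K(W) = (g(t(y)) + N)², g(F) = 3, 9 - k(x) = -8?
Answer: 1223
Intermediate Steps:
k(x) = 17 (k(x) = 9 - 1*(-8) = 9 + 8 = 17)
N = 5
K(W) = 64 (K(W) = (3 + 5)² = 8² = 64)
135 + k(-18)*K(9) = 135 + 17*64 = 135 + 1088 = 1223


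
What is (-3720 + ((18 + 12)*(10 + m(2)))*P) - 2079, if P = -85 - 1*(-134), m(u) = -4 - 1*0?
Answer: 3021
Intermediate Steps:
m(u) = -4 (m(u) = -4 + 0 = -4)
P = 49 (P = -85 + 134 = 49)
(-3720 + ((18 + 12)*(10 + m(2)))*P) - 2079 = (-3720 + ((18 + 12)*(10 - 4))*49) - 2079 = (-3720 + (30*6)*49) - 2079 = (-3720 + 180*49) - 2079 = (-3720 + 8820) - 2079 = 5100 - 2079 = 3021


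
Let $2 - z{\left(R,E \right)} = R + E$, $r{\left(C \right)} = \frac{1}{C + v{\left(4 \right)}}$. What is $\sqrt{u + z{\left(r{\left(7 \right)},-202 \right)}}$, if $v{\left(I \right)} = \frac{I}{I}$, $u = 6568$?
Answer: $\frac{5 \sqrt{4334}}{4} \approx 82.291$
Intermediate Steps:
$v{\left(I \right)} = 1$
$r{\left(C \right)} = \frac{1}{1 + C}$ ($r{\left(C \right)} = \frac{1}{C + 1} = \frac{1}{1 + C}$)
$z{\left(R,E \right)} = 2 - E - R$ ($z{\left(R,E \right)} = 2 - \left(R + E\right) = 2 - \left(E + R\right) = 2 - E - R$)
$\sqrt{u + z{\left(r{\left(7 \right)},-202 \right)}} = \sqrt{6568 - \left(-204 + \frac{1}{1 + 7}\right)} = \sqrt{6568 + \left(2 + 202 - \frac{1}{8}\right)} = \sqrt{6568 + \frac{1631}{8}} = \sqrt{\frac{54175}{8}} = \frac{5 \sqrt{4334}}{4}$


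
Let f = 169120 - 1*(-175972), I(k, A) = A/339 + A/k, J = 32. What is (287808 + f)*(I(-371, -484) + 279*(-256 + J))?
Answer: -4974641411804800/125769 ≈ -3.9554e+10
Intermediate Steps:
I(k, A) = A/339 + A/k (I(k, A) = A*(1/339) + A/k = A/339 + A/k)
f = 345092 (f = 169120 + 175972 = 345092)
(287808 + f)*(I(-371, -484) + 279*(-256 + J)) = (287808 + 345092)*(((1/339)*(-484) - 484/(-371)) + 279*(-256 + 32)) = 632900*((-484/339 - 484*(-1/371)) + 279*(-224)) = 632900*((-484/339 + 484/371) - 62496) = 632900*(-15488/125769 - 62496) = 632900*(-7860074912/125769) = -4974641411804800/125769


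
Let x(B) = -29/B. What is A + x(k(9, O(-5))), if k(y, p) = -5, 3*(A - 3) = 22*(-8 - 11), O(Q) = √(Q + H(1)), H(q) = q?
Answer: -1958/15 ≈ -130.53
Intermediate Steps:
O(Q) = √(1 + Q) (O(Q) = √(Q + 1) = √(1 + Q))
A = -409/3 (A = 3 + (22*(-8 - 11))/3 = 3 + (22*(-19))/3 = 3 + (⅓)*(-418) = 3 - 418/3 = -409/3 ≈ -136.33)
A + x(k(9, O(-5))) = -409/3 - 29/(-5) = -409/3 - 29*(-⅕) = -409/3 + 29/5 = -1958/15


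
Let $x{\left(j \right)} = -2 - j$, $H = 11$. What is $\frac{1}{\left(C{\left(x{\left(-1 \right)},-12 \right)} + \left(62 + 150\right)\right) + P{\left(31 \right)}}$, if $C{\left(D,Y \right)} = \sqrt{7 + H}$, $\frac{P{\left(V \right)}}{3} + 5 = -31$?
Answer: $\frac{52}{5399} - \frac{3 \sqrt{2}}{10798} \approx 0.0092385$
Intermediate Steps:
$P{\left(V \right)} = -108$ ($P{\left(V \right)} = -15 + 3 \left(-31\right) = -15 - 93 = -108$)
$C{\left(D,Y \right)} = 3 \sqrt{2}$ ($C{\left(D,Y \right)} = \sqrt{7 + 11} = \sqrt{18} = 3 \sqrt{2}$)
$\frac{1}{\left(C{\left(x{\left(-1 \right)},-12 \right)} + \left(62 + 150\right)\right) + P{\left(31 \right)}} = \frac{1}{\left(3 \sqrt{2} + \left(62 + 150\right)\right) - 108} = \frac{1}{\left(3 \sqrt{2} + 212\right) - 108} = \frac{1}{\left(212 + 3 \sqrt{2}\right) - 108} = \frac{1}{104 + 3 \sqrt{2}}$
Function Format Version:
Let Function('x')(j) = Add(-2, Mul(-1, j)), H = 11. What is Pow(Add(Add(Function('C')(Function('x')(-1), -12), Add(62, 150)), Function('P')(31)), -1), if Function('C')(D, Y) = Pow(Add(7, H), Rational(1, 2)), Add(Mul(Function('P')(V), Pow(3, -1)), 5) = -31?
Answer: Add(Rational(52, 5399), Mul(Rational(-3, 10798), Pow(2, Rational(1, 2)))) ≈ 0.0092385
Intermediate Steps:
Function('P')(V) = -108 (Function('P')(V) = Add(-15, Mul(3, -31)) = Add(-15, -93) = -108)
Function('C')(D, Y) = Mul(3, Pow(2, Rational(1, 2))) (Function('C')(D, Y) = Pow(Add(7, 11), Rational(1, 2)) = Pow(18, Rational(1, 2)) = Mul(3, Pow(2, Rational(1, 2))))
Pow(Add(Add(Function('C')(Function('x')(-1), -12), Add(62, 150)), Function('P')(31)), -1) = Pow(Add(Add(Mul(3, Pow(2, Rational(1, 2))), Add(62, 150)), -108), -1) = Pow(Add(Add(Mul(3, Pow(2, Rational(1, 2))), 212), -108), -1) = Pow(Add(Add(212, Mul(3, Pow(2, Rational(1, 2)))), -108), -1) = Pow(Add(104, Mul(3, Pow(2, Rational(1, 2)))), -1)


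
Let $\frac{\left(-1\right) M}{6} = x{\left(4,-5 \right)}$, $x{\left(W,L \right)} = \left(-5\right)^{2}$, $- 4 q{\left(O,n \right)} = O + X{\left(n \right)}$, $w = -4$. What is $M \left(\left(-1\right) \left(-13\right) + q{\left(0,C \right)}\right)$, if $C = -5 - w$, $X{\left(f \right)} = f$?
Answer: $- \frac{3975}{2} \approx -1987.5$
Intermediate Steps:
$C = -1$ ($C = -5 - -4 = -5 + 4 = -1$)
$q{\left(O,n \right)} = - \frac{O}{4} - \frac{n}{4}$ ($q{\left(O,n \right)} = - \frac{O + n}{4} = - \frac{O}{4} - \frac{n}{4}$)
$x{\left(W,L \right)} = 25$
$M = -150$ ($M = \left(-6\right) 25 = -150$)
$M \left(\left(-1\right) \left(-13\right) + q{\left(0,C \right)}\right) = - 150 \left(\left(-1\right) \left(-13\right) - - \frac{1}{4}\right) = - 150 \left(13 + \left(0 + \frac{1}{4}\right)\right) = - 150 \left(13 + \frac{1}{4}\right) = \left(-150\right) \frac{53}{4} = - \frac{3975}{2}$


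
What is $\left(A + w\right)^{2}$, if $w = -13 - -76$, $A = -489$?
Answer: $181476$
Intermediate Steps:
$w = 63$ ($w = -13 + 76 = 63$)
$\left(A + w\right)^{2} = \left(-489 + 63\right)^{2} = \left(-426\right)^{2} = 181476$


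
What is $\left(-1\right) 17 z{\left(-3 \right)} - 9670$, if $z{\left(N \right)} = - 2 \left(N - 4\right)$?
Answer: $-9908$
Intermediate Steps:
$z{\left(N \right)} = 8 - 2 N$ ($z{\left(N \right)} = - 2 \left(-4 + N\right) = 8 - 2 N$)
$\left(-1\right) 17 z{\left(-3 \right)} - 9670 = \left(-1\right) 17 \left(8 - -6\right) - 9670 = - 17 \left(8 + 6\right) - 9670 = \left(-17\right) 14 - 9670 = -238 - 9670 = -9908$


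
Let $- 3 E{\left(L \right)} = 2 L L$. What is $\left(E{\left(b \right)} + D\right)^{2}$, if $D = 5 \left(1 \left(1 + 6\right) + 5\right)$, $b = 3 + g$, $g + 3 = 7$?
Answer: $\frac{6724}{9} \approx 747.11$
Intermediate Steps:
$g = 4$ ($g = -3 + 7 = 4$)
$b = 7$ ($b = 3 + 4 = 7$)
$E{\left(L \right)} = - \frac{2 L^{2}}{3}$ ($E{\left(L \right)} = - \frac{2 L L}{3} = - \frac{2 L^{2}}{3}$)
$D = 60$ ($D = 5 \left(1 \cdot 7 + 5\right) = 5 \left(7 + 5\right) = 5 \cdot 12 = 60$)
$\left(E{\left(b \right)} + D\right)^{2} = \left(- \frac{2 \cdot 7^{2}}{3} + 60\right)^{2} = \left(\left(- \frac{2}{3}\right) 49 + 60\right)^{2} = \left(- \frac{98}{3} + 60\right)^{2} = \left(\frac{82}{3}\right)^{2} = \frac{6724}{9}$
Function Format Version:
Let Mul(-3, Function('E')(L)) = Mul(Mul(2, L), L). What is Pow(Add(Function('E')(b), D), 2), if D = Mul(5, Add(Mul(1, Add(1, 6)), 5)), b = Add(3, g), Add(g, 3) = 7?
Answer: Rational(6724, 9) ≈ 747.11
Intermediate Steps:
g = 4 (g = Add(-3, 7) = 4)
b = 7 (b = Add(3, 4) = 7)
Function('E')(L) = Mul(Rational(-2, 3), Pow(L, 2)) (Function('E')(L) = Mul(Rational(-1, 3), Mul(Mul(2, L), L)) = Mul(Rational(-1, 3), Mul(2, Pow(L, 2))) = Mul(Rational(-2, 3), Pow(L, 2)))
D = 60 (D = Mul(5, Add(Mul(1, 7), 5)) = Mul(5, Add(7, 5)) = Mul(5, 12) = 60)
Pow(Add(Function('E')(b), D), 2) = Pow(Add(Mul(Rational(-2, 3), Pow(7, 2)), 60), 2) = Pow(Add(Mul(Rational(-2, 3), 49), 60), 2) = Pow(Add(Rational(-98, 3), 60), 2) = Pow(Rational(82, 3), 2) = Rational(6724, 9)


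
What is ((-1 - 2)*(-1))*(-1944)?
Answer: -5832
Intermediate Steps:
((-1 - 2)*(-1))*(-1944) = -3*(-1)*(-1944) = 3*(-1944) = -5832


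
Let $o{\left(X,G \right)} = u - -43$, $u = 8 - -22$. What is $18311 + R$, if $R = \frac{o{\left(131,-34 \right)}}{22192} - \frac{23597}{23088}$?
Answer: $\frac{2008019023}{109668} \approx 18310.0$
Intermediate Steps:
$u = 30$ ($u = 8 + 22 = 30$)
$o{\left(X,G \right)} = 73$ ($o{\left(X,G \right)} = 30 - -43 = 30 + 43 = 73$)
$R = - \frac{111725}{109668}$ ($R = \frac{73}{22192} - \frac{23597}{23088} = 73 \cdot \frac{1}{22192} - \frac{23597}{23088} = \frac{1}{304} - \frac{23597}{23088} = - \frac{111725}{109668} \approx -1.0188$)
$18311 + R = 18311 - \frac{111725}{109668} = \frac{2008019023}{109668}$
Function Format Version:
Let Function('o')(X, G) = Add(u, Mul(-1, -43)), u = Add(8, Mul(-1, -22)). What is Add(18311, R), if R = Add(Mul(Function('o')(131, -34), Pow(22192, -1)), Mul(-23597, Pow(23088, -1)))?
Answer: Rational(2008019023, 109668) ≈ 18310.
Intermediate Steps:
u = 30 (u = Add(8, 22) = 30)
Function('o')(X, G) = 73 (Function('o')(X, G) = Add(30, Mul(-1, -43)) = Add(30, 43) = 73)
R = Rational(-111725, 109668) (R = Add(Mul(73, Pow(22192, -1)), Mul(-23597, Pow(23088, -1))) = Add(Mul(73, Rational(1, 22192)), Mul(-23597, Rational(1, 23088))) = Add(Rational(1, 304), Rational(-23597, 23088)) = Rational(-111725, 109668) ≈ -1.0188)
Add(18311, R) = Add(18311, Rational(-111725, 109668)) = Rational(2008019023, 109668)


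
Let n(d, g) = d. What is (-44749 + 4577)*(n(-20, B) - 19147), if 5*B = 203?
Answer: 769976724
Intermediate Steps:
B = 203/5 (B = (⅕)*203 = 203/5 ≈ 40.600)
(-44749 + 4577)*(n(-20, B) - 19147) = (-44749 + 4577)*(-20 - 19147) = -40172*(-19167) = 769976724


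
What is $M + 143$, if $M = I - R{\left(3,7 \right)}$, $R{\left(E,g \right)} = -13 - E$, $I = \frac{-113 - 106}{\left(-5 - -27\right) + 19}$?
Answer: $\frac{6300}{41} \approx 153.66$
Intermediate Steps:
$I = - \frac{219}{41}$ ($I = - \frac{219}{\left(-5 + 27\right) + 19} = - \frac{219}{22 + 19} = - \frac{219}{41} \approx -5.3415$)
$M = \frac{437}{41}$ ($M = - \frac{219}{41} - \left(-13 - 3\right) = - \frac{219}{41} - -16 = - \frac{219}{41} + 16 = \frac{437}{41} \approx 10.659$)
$M + 143 = \frac{437}{41} + 143 = \frac{6300}{41}$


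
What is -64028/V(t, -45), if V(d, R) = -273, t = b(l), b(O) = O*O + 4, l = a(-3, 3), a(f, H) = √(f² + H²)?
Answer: 64028/273 ≈ 234.53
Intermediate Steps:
a(f, H) = √(H² + f²)
l = 3*√2 (l = √(3² + (-3)²) = √(9 + 9) = √18 = 3*√2 ≈ 4.2426)
b(O) = 4 + O² (b(O) = O² + 4 = 4 + O²)
t = 22 (t = 4 + (3*√2)² = 4 + 18 = 22)
-64028/V(t, -45) = -64028/(-273) = -64028*(-1/273) = 64028/273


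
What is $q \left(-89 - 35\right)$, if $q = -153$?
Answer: $18972$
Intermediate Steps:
$q \left(-89 - 35\right) = - 153 \left(-89 - 35\right) = \left(-153\right) \left(-124\right) = 18972$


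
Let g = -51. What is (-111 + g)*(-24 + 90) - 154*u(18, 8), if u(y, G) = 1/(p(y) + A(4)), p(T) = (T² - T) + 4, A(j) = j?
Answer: -1678721/157 ≈ -10692.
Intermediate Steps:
p(T) = 4 + T² - T
u(y, G) = 1/(8 + y² - y) (u(y, G) = 1/((4 + y² - y) + 4) = 1/(8 + y² - y))
(-111 + g)*(-24 + 90) - 154*u(18, 8) = (-111 - 51)*(-24 + 90) - 154/(8 + 18² - 1*18) = -162*66 - 154/(8 + 324 - 18) = -10692 - 154/314 = -10692 - 154*1/314 = -10692 - 77/157 = -1678721/157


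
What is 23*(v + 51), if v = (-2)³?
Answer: 989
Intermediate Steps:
v = -8
23*(v + 51) = 23*(-8 + 51) = 23*43 = 989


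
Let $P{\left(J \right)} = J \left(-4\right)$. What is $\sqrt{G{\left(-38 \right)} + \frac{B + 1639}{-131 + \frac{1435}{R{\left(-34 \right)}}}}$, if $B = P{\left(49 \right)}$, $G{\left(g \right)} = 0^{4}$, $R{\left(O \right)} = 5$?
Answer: $\frac{\sqrt{37}}{2} \approx 3.0414$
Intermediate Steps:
$P{\left(J \right)} = - 4 J$
$G{\left(g \right)} = 0$
$B = -196$ ($B = \left(-4\right) 49 = -196$)
$\sqrt{G{\left(-38 \right)} + \frac{B + 1639}{-131 + \frac{1435}{R{\left(-34 \right)}}}} = \sqrt{0 + \frac{-196 + 1639}{-131 + \frac{1435}{5}}} = \sqrt{0 + \frac{1443}{-131 + 1435 \cdot \frac{1}{5}}} = \sqrt{0 + \frac{1443}{-131 + 287}} = \sqrt{0 + \frac{1443}{156}} = \sqrt{0 + 1443 \cdot \frac{1}{156}} = \sqrt{0 + \frac{37}{4}} = \sqrt{\frac{37}{4}} = \frac{\sqrt{37}}{2}$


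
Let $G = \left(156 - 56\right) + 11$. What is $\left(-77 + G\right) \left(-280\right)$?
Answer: $-9520$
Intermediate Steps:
$G = 111$ ($G = 100 + 11 = 111$)
$\left(-77 + G\right) \left(-280\right) = \left(-77 + 111\right) \left(-280\right) = 34 \left(-280\right) = -9520$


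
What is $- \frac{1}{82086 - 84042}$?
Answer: $\frac{1}{1956} \approx 0.00051125$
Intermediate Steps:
$- \frac{1}{82086 - 84042} = - \frac{1}{-1956} = \left(-1\right) \left(- \frac{1}{1956}\right) = \frac{1}{1956}$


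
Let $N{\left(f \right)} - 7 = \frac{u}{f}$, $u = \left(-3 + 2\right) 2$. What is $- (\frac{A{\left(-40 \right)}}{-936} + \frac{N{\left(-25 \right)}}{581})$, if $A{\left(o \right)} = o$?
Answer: $- \frac{93334}{1699425} \approx -0.054921$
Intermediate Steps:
$u = -2$ ($u = \left(-1\right) 2 = -2$)
$N{\left(f \right)} = 7 - \frac{2}{f}$
$- (\frac{A{\left(-40 \right)}}{-936} + \frac{N{\left(-25 \right)}}{581}) = - (- \frac{40}{-936} + \frac{7 - \frac{2}{-25}}{581}) = - (\left(-40\right) \left(- \frac{1}{936}\right) + \left(7 - - \frac{2}{25}\right) \frac{1}{581}) = - (\frac{5}{117} + \left(7 + \frac{2}{25}\right) \frac{1}{581}) = - (\frac{5}{117} + \frac{177}{25} \cdot \frac{1}{581}) = - (\frac{5}{117} + \frac{177}{14525}) = \left(-1\right) \frac{93334}{1699425} = - \frac{93334}{1699425}$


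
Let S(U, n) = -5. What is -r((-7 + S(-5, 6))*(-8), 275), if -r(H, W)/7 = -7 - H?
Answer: -721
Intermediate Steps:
r(H, W) = 49 + 7*H (r(H, W) = -7*(-7 - H) = 49 + 7*H)
-r((-7 + S(-5, 6))*(-8), 275) = -(49 + 7*((-7 - 5)*(-8))) = -(49 + 7*(-12*(-8))) = -(49 + 7*96) = -(49 + 672) = -1*721 = -721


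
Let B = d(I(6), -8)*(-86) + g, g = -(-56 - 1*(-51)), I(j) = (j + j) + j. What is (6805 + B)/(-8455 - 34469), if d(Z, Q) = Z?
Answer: -877/7154 ≈ -0.12259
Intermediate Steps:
I(j) = 3*j (I(j) = 2*j + j = 3*j)
g = 5 (g = -(-56 + 51) = -1*(-5) = 5)
B = -1543 (B = (3*6)*(-86) + 5 = 18*(-86) + 5 = -1548 + 5 = -1543)
(6805 + B)/(-8455 - 34469) = (6805 - 1543)/(-8455 - 34469) = 5262/(-42924) = 5262*(-1/42924) = -877/7154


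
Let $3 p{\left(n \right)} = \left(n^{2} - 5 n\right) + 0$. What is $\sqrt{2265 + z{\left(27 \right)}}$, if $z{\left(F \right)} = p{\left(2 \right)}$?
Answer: $\sqrt{2263} \approx 47.571$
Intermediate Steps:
$p{\left(n \right)} = - \frac{5 n}{3} + \frac{n^{2}}{3}$ ($p{\left(n \right)} = \frac{\left(n^{2} - 5 n\right) + 0}{3} = \frac{n^{2} - 5 n}{3} = - \frac{5 n}{3} + \frac{n^{2}}{3}$)
$z{\left(F \right)} = -2$ ($z{\left(F \right)} = \frac{1}{3} \cdot 2 \left(-5 + 2\right) = \frac{1}{3} \cdot 2 \left(-3\right) = -2$)
$\sqrt{2265 + z{\left(27 \right)}} = \sqrt{2265 - 2} = \sqrt{2263}$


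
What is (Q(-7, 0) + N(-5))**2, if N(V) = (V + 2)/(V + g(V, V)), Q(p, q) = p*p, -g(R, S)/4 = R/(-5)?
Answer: 21904/9 ≈ 2433.8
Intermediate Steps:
g(R, S) = 4*R/5 (g(R, S) = -4*R/(-5) = -4*R*(-1)/5 = -(-4)*R/5 = 4*R/5)
Q(p, q) = p**2
N(V) = 5*(2 + V)/(9*V) (N(V) = (V + 2)/(V + 4*V/5) = (2 + V)/((9*V/5)) = (2 + V)*(5/(9*V)) = 5*(2 + V)/(9*V))
(Q(-7, 0) + N(-5))**2 = ((-7)**2 + (5/9)*(2 - 5)/(-5))**2 = (49 + (5/9)*(-1/5)*(-3))**2 = (49 + 1/3)**2 = (148/3)**2 = 21904/9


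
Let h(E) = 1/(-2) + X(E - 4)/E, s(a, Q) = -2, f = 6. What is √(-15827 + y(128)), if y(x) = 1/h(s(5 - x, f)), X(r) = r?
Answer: I*√395665/5 ≈ 125.8*I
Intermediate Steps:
h(E) = -½ + (-4 + E)/E (h(E) = 1/(-2) + (E - 4)/E = 1*(-½) + (-4 + E)/E = -½ + (-4 + E)/E)
y(x) = ⅖ (y(x) = 1/((½)*(-8 - 2)/(-2)) = 1/((½)*(-½)*(-10)) = 1/(5/2) = ⅖)
√(-15827 + y(128)) = √(-15827 + ⅖) = √(-79133/5) = I*√395665/5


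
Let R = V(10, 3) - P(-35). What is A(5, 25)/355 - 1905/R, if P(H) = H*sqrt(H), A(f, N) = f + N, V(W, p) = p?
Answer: -2091/42884 + 66675*I*sqrt(35)/42884 ≈ -0.048759 + 9.1982*I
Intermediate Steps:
A(f, N) = N + f
P(H) = H**(3/2)
R = 3 + 35*I*sqrt(35) (R = 3 - (-35)**(3/2) = 3 - (-35)*I*sqrt(35) = 3 + 35*I*sqrt(35) ≈ 3.0 + 207.06*I)
A(5, 25)/355 - 1905/R = (25 + 5)/355 - 1905/(3 + 35*I*sqrt(35)) = 30*(1/355) - 1905/(3 + 35*I*sqrt(35)) = 6/71 - 1905/(3 + 35*I*sqrt(35))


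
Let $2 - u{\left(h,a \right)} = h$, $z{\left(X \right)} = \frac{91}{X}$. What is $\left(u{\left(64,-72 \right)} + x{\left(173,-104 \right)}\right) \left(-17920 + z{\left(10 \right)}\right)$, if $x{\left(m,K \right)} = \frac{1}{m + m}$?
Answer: $\frac{3842067159}{3460} \approx 1.1104 \cdot 10^{6}$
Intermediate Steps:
$u{\left(h,a \right)} = 2 - h$
$x{\left(m,K \right)} = \frac{1}{2 m}$
$\left(u{\left(64,-72 \right)} + x{\left(173,-104 \right)}\right) \left(-17920 + z{\left(10 \right)}\right) = \left(\left(2 - 64\right) + \frac{1}{2 \cdot 173}\right) \left(-17920 + \frac{91}{10}\right) = \left(\left(2 - 64\right) + \frac{1}{2} \cdot \frac{1}{173}\right) \left(-17920 + 91 \cdot \frac{1}{10}\right) = \left(-62 + \frac{1}{346}\right) \left(-17920 + \frac{91}{10}\right) = \left(- \frac{21451}{346}\right) \left(- \frac{179109}{10}\right) = \frac{3842067159}{3460}$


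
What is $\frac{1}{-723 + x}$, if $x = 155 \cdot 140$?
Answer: $\frac{1}{20977} \approx 4.7671 \cdot 10^{-5}$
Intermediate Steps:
$x = 21700$
$\frac{1}{-723 + x} = \frac{1}{-723 + 21700} = \frac{1}{20977}$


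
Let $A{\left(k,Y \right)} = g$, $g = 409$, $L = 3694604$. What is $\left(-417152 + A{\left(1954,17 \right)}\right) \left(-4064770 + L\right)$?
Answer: $154264089338$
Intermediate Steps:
$A{\left(k,Y \right)} = 409$
$\left(-417152 + A{\left(1954,17 \right)}\right) \left(-4064770 + L\right) = \left(-417152 + 409\right) \left(-4064770 + 3694604\right) = \left(-416743\right) \left(-370166\right) = 154264089338$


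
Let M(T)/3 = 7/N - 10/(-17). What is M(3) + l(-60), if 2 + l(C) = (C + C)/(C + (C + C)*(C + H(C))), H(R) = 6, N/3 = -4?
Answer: -14581/7276 ≈ -2.0040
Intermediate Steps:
N = -12 (N = 3*(-4) = -12)
M(T) = 1/68 (M(T) = 3*(7/(-12) - 10/(-17)) = 3*(7*(-1/12) - 10*(-1/17)) = 3*(-7/12 + 10/17) = 3*(1/204) = 1/68)
l(C) = -2 + 2*C/(C + 2*C*(6 + C)) (l(C) = -2 + (C + C)/(C + (C + C)*(C + 6)) = -2 + (2*C)/(C + (2*C)*(6 + C)) = -2 + (2*C)/(C + 2*C*(6 + C)) = -2 + 2*C/(C + 2*C*(6 + C)))
M(3) + l(-60) = 1/68 + 4*(-6 - 1*(-60))/(13 + 2*(-60)) = 1/68 + 4*(-6 + 60)/(13 - 120) = 1/68 + 4*54/(-107) = 1/68 + 4*(-1/107)*54 = 1/68 - 216/107 = -14581/7276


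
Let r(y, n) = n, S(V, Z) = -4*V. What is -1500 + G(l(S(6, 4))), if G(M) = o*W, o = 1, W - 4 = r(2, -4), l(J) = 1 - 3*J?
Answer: -1500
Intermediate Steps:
W = 0 (W = 4 - 4 = 0)
G(M) = 0 (G(M) = 1*0 = 0)
-1500 + G(l(S(6, 4))) = -1500 + 0 = -1500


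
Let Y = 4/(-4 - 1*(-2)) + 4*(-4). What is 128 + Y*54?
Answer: -844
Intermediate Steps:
Y = -18 (Y = 4/(-4 + 2) - 16 = 4/(-2) - 16 = 4*(-½) - 16 = -2 - 16 = -18)
128 + Y*54 = 128 - 18*54 = 128 - 972 = -844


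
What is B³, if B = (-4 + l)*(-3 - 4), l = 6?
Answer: -2744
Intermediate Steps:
B = -14 (B = (-4 + 6)*(-3 - 4) = 2*(-7) = -14)
B³ = (-14)³ = -2744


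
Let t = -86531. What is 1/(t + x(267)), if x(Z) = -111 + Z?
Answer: -1/86375 ≈ -1.1577e-5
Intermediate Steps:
1/(t + x(267)) = 1/(-86531 + (-111 + 267)) = 1/(-86531 + 156) = 1/(-86375) = -1/86375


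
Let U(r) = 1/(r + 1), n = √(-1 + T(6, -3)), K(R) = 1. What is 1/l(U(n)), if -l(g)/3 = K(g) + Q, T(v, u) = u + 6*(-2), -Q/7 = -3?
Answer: -1/66 ≈ -0.015152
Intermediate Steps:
Q = 21 (Q = -7*(-3) = 21)
T(v, u) = -12 + u (T(v, u) = u - 12 = -12 + u)
n = 4*I (n = √(-1 + (-12 - 3)) = √(-1 - 15) = √(-16) = 4*I ≈ 4.0*I)
U(r) = 1/(1 + r)
l(g) = -66 (l(g) = -3*(1 + 21) = -3*22 = -66)
1/l(U(n)) = 1/(-66) = -1/66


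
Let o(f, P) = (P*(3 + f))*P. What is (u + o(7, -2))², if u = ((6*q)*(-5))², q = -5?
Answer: 508051600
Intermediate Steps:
o(f, P) = P²*(3 + f)
u = 22500 (u = ((6*(-5))*(-5))² = (-30*(-5))² = 150² = 22500)
(u + o(7, -2))² = (22500 + (-2)²*(3 + 7))² = (22500 + 4*10)² = (22500 + 40)² = 22540² = 508051600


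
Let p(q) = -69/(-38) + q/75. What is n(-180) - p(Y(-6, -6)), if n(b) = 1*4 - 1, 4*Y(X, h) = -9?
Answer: 2307/1900 ≈ 1.2142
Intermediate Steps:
Y(X, h) = -9/4 (Y(X, h) = (¼)*(-9) = -9/4)
n(b) = 3 (n(b) = 4 - 1 = 3)
p(q) = 69/38 + q/75 (p(q) = -69*(-1/38) + q*(1/75) = 69/38 + q/75)
n(-180) - p(Y(-6, -6)) = 3 - (69/38 + (1/75)*(-9/4)) = 3 - (69/38 - 3/100) = 3 - 1*3393/1900 = 3 - 3393/1900 = 2307/1900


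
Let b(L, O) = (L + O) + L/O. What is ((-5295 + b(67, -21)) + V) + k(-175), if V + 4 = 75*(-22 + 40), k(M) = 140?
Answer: -79090/21 ≈ -3766.2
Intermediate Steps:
b(L, O) = L + O + L/O
V = 1346 (V = -4 + 75*(-22 + 40) = -4 + 75*18 = -4 + 1350 = 1346)
((-5295 + b(67, -21)) + V) + k(-175) = ((-5295 + (67 - 21 + 67/(-21))) + 1346) + 140 = ((-5295 + (67 - 21 + 67*(-1/21))) + 1346) + 140 = ((-5295 + (67 - 21 - 67/21)) + 1346) + 140 = ((-5295 + 899/21) + 1346) + 140 = (-110296/21 + 1346) + 140 = -82030/21 + 140 = -79090/21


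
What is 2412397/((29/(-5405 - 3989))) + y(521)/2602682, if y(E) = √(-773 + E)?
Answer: -22662057418/29 + 3*I*√7/1301341 ≈ -7.8145e+8 + 6.0993e-6*I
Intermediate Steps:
2412397/((29/(-5405 - 3989))) + y(521)/2602682 = 2412397/((29/(-5405 - 3989))) + √(-773 + 521)/2602682 = 2412397/((29/(-9394))) + √(-252)*(1/2602682) = 2412397/((29*(-1/9394))) + (6*I*√7)*(1/2602682) = 2412397/(-29/9394) + 3*I*√7/1301341 = 2412397*(-9394/29) + 3*I*√7/1301341 = -22662057418/29 + 3*I*√7/1301341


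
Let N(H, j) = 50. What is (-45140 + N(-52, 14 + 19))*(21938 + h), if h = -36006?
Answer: 634326120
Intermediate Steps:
(-45140 + N(-52, 14 + 19))*(21938 + h) = (-45140 + 50)*(21938 - 36006) = -45090*(-14068) = 634326120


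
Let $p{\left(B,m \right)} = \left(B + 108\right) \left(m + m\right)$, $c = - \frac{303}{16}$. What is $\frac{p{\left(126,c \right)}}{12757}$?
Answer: $- \frac{35451}{51028} \approx -0.69474$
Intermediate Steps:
$c = - \frac{303}{16}$ ($c = \left(-303\right) \frac{1}{16} = - \frac{303}{16} \approx -18.938$)
$p{\left(B,m \right)} = 2 m \left(108 + B\right)$ ($p{\left(B,m \right)} = \left(108 + B\right) 2 m = 2 m \left(108 + B\right)$)
$\frac{p{\left(126,c \right)}}{12757} = \frac{2 \left(- \frac{303}{16}\right) \left(108 + 126\right)}{12757} = 2 \left(- \frac{303}{16}\right) 234 \cdot \frac{1}{12757} = \left(- \frac{35451}{4}\right) \frac{1}{12757} = - \frac{35451}{51028}$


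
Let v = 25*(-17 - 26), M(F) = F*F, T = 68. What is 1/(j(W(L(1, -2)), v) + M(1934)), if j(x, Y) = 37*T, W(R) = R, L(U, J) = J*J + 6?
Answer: 1/3742872 ≈ 2.6717e-7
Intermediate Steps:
M(F) = F²
L(U, J) = 6 + J² (L(U, J) = J² + 6 = 6 + J²)
v = -1075 (v = 25*(-43) = -1075)
j(x, Y) = 2516 (j(x, Y) = 37*68 = 2516)
1/(j(W(L(1, -2)), v) + M(1934)) = 1/(2516 + 1934²) = 1/(2516 + 3740356) = 1/3742872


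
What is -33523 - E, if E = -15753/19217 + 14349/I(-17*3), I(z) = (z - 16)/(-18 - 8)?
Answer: -50330477504/1287539 ≈ -39090.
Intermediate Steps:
I(z) = 8/13 - z/26 (I(z) = (-16 + z)/(-26) = (-16 + z)*(-1/26) = 8/13 - z/26)
E = 7168307607/1287539 (E = -15753/19217 + 14349/(8/13 - (-17)*3/26) = -15753*1/19217 + 14349/(8/13 - 1/26*(-51)) = -15753/19217 + 14349/(8/13 + 51/26) = -15753/19217 + 14349/(67/26) = -15753/19217 + 14349*(26/67) = -15753/19217 + 373074/67 = 7168307607/1287539 ≈ 5567.4)
-33523 - E = -33523 - 1*7168307607/1287539 = -33523 - 7168307607/1287539 = -50330477504/1287539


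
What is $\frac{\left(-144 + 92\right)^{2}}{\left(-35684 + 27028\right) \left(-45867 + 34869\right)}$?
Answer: $\frac{13}{457686} \approx 2.8404 \cdot 10^{-5}$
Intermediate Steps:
$\frac{\left(-144 + 92\right)^{2}}{\left(-35684 + 27028\right) \left(-45867 + 34869\right)} = \frac{\left(-52\right)^{2}}{\left(-8656\right) \left(-10998\right)} = \frac{2704}{95198688} = 2704 \cdot \frac{1}{95198688} = \frac{13}{457686}$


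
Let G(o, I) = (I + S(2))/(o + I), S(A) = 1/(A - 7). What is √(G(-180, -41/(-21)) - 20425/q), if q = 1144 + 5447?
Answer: I*√279289589853495/9478365 ≈ 1.7632*I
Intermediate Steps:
q = 6591
S(A) = 1/(-7 + A)
G(o, I) = (-⅕ + I)/(I + o) (G(o, I) = (I + 1/(-7 + 2))/(o + I) = (I + 1/(-5))/(I + o) = (I - ⅕)/(I + o) = (-⅕ + I)/(I + o))
√(G(-180, -41/(-21)) - 20425/q) = √((-⅕ - 41/(-21))/(-41/(-21) - 180) - 20425/6591) = √((-⅕ - 41*(-1/21))/(-41*(-1/21) - 180) - 20425*1/6591) = √((-⅕ + 41/21)/(41/21 - 180) - 20425/6591) = √((184/105)/(-3739/21) - 20425/6591) = √(-21/3739*184/105 - 20425/6591) = √(-184/18695 - 20425/6591) = √(-383058119/123218745) = I*√279289589853495/9478365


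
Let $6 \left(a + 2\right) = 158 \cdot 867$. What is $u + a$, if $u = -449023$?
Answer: $-426194$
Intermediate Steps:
$a = 22829$ ($a = -2 + \frac{158 \cdot 867}{6} = -2 + \frac{1}{6} \cdot 136986 = -2 + 22831 = 22829$)
$u + a = -449023 + 22829 = -426194$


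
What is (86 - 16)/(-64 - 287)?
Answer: -70/351 ≈ -0.19943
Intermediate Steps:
(86 - 16)/(-64 - 287) = 70/(-351) = 70*(-1/351) = -70/351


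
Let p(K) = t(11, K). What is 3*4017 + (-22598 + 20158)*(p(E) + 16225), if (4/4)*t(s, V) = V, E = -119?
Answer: -39286589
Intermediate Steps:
t(s, V) = V
p(K) = K
3*4017 + (-22598 + 20158)*(p(E) + 16225) = 3*4017 + (-22598 + 20158)*(-119 + 16225) = 12051 - 2440*16106 = 12051 - 39298640 = -39286589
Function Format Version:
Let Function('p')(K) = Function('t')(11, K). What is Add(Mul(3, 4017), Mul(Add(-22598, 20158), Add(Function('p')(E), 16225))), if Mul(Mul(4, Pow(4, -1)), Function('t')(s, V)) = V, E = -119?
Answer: -39286589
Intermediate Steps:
Function('t')(s, V) = V
Function('p')(K) = K
Add(Mul(3, 4017), Mul(Add(-22598, 20158), Add(Function('p')(E), 16225))) = Add(Mul(3, 4017), Mul(Add(-22598, 20158), Add(-119, 16225))) = Add(12051, Mul(-2440, 16106)) = Add(12051, -39298640) = -39286589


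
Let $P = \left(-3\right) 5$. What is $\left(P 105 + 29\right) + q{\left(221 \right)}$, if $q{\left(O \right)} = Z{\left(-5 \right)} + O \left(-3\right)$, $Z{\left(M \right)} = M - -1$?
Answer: $-2213$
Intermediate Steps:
$P = -15$
$Z{\left(M \right)} = 1 + M$ ($Z{\left(M \right)} = M + 1 = 1 + M$)
$q{\left(O \right)} = -4 - 3 O$ ($q{\left(O \right)} = \left(1 - 5\right) + O \left(-3\right) = -4 - 3 O$)
$\left(P 105 + 29\right) + q{\left(221 \right)} = \left(\left(-15\right) 105 + 29\right) - 667 = \left(-1575 + 29\right) - 667 = -1546 - 667 = -2213$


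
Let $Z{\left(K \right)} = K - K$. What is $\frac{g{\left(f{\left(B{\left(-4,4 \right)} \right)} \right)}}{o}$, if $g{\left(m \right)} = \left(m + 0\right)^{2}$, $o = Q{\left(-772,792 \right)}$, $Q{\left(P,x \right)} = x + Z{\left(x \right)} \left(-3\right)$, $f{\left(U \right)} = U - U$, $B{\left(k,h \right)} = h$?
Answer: $0$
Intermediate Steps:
$Z{\left(K \right)} = 0$
$f{\left(U \right)} = 0$
$Q{\left(P,x \right)} = x$ ($Q{\left(P,x \right)} = x + 0 \left(-3\right) = x + 0 = x$)
$o = 792$
$g{\left(m \right)} = m^{2}$
$\frac{g{\left(f{\left(B{\left(-4,4 \right)} \right)} \right)}}{o} = \frac{0^{2}}{792} = 0 \cdot \frac{1}{792} = 0$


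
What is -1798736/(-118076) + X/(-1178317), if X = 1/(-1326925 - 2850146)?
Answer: 316186553075287901/20755710366011019 ≈ 15.234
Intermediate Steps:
X = -1/4177071 (X = 1/(-4177071) = -1/4177071 ≈ -2.3940e-7)
-1798736/(-118076) + X/(-1178317) = -1798736/(-118076) - 1/4177071/(-1178317) = -1798736*(-1/118076) - 1/4177071*(-1/1178317) = 449684/29519 + 1/4921913769507 = 316186553075287901/20755710366011019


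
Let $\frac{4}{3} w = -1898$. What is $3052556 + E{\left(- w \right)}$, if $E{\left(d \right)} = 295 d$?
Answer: $\frac{6944977}{2} \approx 3.4725 \cdot 10^{6}$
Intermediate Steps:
$w = - \frac{2847}{2}$ ($w = \frac{3}{4} \left(-1898\right) = - \frac{2847}{2} \approx -1423.5$)
$3052556 + E{\left(- w \right)} = 3052556 + 295 \left(\left(-1\right) \left(- \frac{2847}{2}\right)\right) = 3052556 + 295 \cdot \frac{2847}{2} = 3052556 + \frac{839865}{2} = \frac{6944977}{2}$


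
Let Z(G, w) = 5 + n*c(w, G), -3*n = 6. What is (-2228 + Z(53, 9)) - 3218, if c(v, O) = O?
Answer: -5547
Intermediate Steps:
n = -2 (n = -1/3*6 = -2)
Z(G, w) = 5 - 2*G
(-2228 + Z(53, 9)) - 3218 = (-2228 + (5 - 2*53)) - 3218 = (-2228 + (5 - 106)) - 3218 = (-2228 - 101) - 3218 = -2329 - 3218 = -5547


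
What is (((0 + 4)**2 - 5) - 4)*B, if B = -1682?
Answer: -11774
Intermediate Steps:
(((0 + 4)**2 - 5) - 4)*B = (((0 + 4)**2 - 5) - 4)*(-1682) = ((4**2 - 5) - 4)*(-1682) = ((16 - 5) - 4)*(-1682) = (11 - 4)*(-1682) = 7*(-1682) = -11774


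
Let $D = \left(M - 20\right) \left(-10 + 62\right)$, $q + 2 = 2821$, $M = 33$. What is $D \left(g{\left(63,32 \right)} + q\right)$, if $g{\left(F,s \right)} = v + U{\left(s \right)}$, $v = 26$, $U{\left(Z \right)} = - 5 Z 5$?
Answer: $1382420$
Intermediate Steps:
$q = 2819$ ($q = -2 + 2821 = 2819$)
$U{\left(Z \right)} = - 25 Z$
$g{\left(F,s \right)} = 26 - 25 s$
$D = 676$ ($D = \left(33 - 20\right) \left(-10 + 62\right) = 13 \cdot 52 = 676$)
$D \left(g{\left(63,32 \right)} + q\right) = 676 \left(\left(26 - 800\right) + 2819\right) = 676 \left(-774 + 2819\right) = 676 \cdot 2045 = 1382420$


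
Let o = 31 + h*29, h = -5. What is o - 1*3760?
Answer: -3874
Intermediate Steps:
o = -114 (o = 31 - 5*29 = 31 - 145 = -114)
o - 1*3760 = -114 - 1*3760 = -114 - 3760 = -3874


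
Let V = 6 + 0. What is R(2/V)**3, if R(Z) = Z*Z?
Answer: 1/729 ≈ 0.0013717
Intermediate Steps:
V = 6
R(Z) = Z**2
R(2/V)**3 = ((2/6)**2)**3 = ((2*(1/6))**2)**3 = ((1/3)**2)**3 = (1/9)**3 = 1/729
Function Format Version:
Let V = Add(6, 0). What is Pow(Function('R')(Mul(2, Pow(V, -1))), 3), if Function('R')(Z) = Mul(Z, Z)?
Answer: Rational(1, 729) ≈ 0.0013717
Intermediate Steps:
V = 6
Function('R')(Z) = Pow(Z, 2)
Pow(Function('R')(Mul(2, Pow(V, -1))), 3) = Pow(Pow(Mul(2, Pow(6, -1)), 2), 3) = Pow(Pow(Mul(2, Rational(1, 6)), 2), 3) = Pow(Pow(Rational(1, 3), 2), 3) = Pow(Rational(1, 9), 3) = Rational(1, 729)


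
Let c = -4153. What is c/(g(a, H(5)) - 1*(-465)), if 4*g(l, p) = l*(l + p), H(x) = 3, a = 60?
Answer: -4153/1410 ≈ -2.9454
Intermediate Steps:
g(l, p) = l*(l + p)/4 (g(l, p) = (l*(l + p))/4 = l*(l + p)/4)
c/(g(a, H(5)) - 1*(-465)) = -4153/((1/4)*60*(60 + 3) - 1*(-465)) = -4153/((1/4)*60*63 + 465) = -4153/(945 + 465) = -4153/1410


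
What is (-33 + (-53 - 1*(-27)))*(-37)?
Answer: 2183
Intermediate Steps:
(-33 + (-53 - 1*(-27)))*(-37) = (-33 + (-53 + 27))*(-37) = (-33 - 26)*(-37) = -59*(-37) = 2183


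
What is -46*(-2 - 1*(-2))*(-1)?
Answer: 0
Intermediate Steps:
-46*(-2 - 1*(-2))*(-1) = -46*(-2 + 2)*(-1) = -46*0*(-1) = 0*(-1) = 0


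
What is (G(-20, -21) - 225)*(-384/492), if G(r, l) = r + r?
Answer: 8480/41 ≈ 206.83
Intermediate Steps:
G(r, l) = 2*r
(G(-20, -21) - 225)*(-384/492) = (2*(-20) - 225)*(-384/492) = (-40 - 225)*(-384*1/492) = -265*(-32/41) = 8480/41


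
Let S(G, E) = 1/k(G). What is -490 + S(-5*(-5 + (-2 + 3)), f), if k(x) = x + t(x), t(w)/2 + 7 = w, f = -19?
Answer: -22539/46 ≈ -489.98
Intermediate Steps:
t(w) = -14 + 2*w
k(x) = -14 + 3*x (k(x) = x + (-14 + 2*x) = -14 + 3*x)
S(G, E) = 1/(-14 + 3*G)
-490 + S(-5*(-5 + (-2 + 3)), f) = -490 + 1/(-14 + 3*(-5*(-5 + (-2 + 3)))) = -490 + 1/(-14 + 3*(-5*(-5 + 1))) = -490 + 1/(-14 + 3*(-5*(-4))) = -490 + 1/(-14 + 3*20) = -490 + 1/(-14 + 60) = -490 + 1/46 = -22539/46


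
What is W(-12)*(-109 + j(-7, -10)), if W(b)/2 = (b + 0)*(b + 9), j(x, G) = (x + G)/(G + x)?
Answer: -7776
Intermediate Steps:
j(x, G) = 1 (j(x, G) = (G + x)/(G + x) = 1)
W(b) = 2*b*(9 + b) (W(b) = 2*((b + 0)*(b + 9)) = 2*(b*(9 + b)) = 2*b*(9 + b))
W(-12)*(-109 + j(-7, -10)) = (2*(-12)*(9 - 12))*(-109 + 1) = (2*(-12)*(-3))*(-108) = 72*(-108) = -7776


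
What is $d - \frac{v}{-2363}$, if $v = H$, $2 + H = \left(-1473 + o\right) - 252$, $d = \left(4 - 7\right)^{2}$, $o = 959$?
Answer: $\frac{20499}{2363} \approx 8.675$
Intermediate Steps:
$d = 9$ ($d = \left(-3\right)^{2} = 9$)
$H = -768$ ($H = -2 + \left(\left(-1473 + 959\right) - 252\right) = -2 - 766 = -768$)
$v = -768$
$d - \frac{v}{-2363} = 9 - - \frac{768}{-2363} = 9 - \left(-768\right) \left(- \frac{1}{2363}\right) = 9 - \frac{768}{2363} = \frac{20499}{2363}$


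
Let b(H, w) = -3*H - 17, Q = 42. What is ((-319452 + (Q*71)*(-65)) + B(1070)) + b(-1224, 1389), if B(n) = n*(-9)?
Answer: -519257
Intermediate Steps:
b(H, w) = -17 - 3*H
B(n) = -9*n
((-319452 + (Q*71)*(-65)) + B(1070)) + b(-1224, 1389) = ((-319452 + (42*71)*(-65)) - 9*1070) + (-17 - 3*(-1224)) = ((-319452 + 2982*(-65)) - 9630) + (-17 + 3672) = ((-319452 - 193830) - 9630) + 3655 = (-513282 - 9630) + 3655 = -522912 + 3655 = -519257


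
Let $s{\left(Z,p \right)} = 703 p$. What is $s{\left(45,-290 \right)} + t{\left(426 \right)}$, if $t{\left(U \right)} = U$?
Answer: $-203444$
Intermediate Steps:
$s{\left(45,-290 \right)} + t{\left(426 \right)} = 703 \left(-290\right) + 426 = -203870 + 426 = -203444$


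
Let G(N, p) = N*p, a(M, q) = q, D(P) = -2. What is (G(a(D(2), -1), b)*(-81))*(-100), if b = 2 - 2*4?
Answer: 48600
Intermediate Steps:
b = -6 (b = 2 - 8 = -6)
(G(a(D(2), -1), b)*(-81))*(-100) = (-1*(-6)*(-81))*(-100) = (6*(-81))*(-100) = -486*(-100) = 48600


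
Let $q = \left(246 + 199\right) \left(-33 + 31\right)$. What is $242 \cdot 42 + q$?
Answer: $9274$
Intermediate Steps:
$q = -890$ ($q = 445 \left(-2\right) = -890$)
$242 \cdot 42 + q = 242 \cdot 42 - 890 = 10164 - 890 = 9274$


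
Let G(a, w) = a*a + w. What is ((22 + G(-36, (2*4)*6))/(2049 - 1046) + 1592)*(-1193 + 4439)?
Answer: 5187568932/1003 ≈ 5.1721e+6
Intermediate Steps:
G(a, w) = w + a**2 (G(a, w) = a**2 + w = w + a**2)
((22 + G(-36, (2*4)*6))/(2049 - 1046) + 1592)*(-1193 + 4439) = ((22 + ((2*4)*6 + (-36)**2))/(2049 - 1046) + 1592)*(-1193 + 4439) = ((22 + (8*6 + 1296))/1003 + 1592)*3246 = ((22 + (48 + 1296))*(1/1003) + 1592)*3246 = ((22 + 1344)*(1/1003) + 1592)*3246 = (1366*(1/1003) + 1592)*3246 = (1366/1003 + 1592)*3246 = (1598142/1003)*3246 = 5187568932/1003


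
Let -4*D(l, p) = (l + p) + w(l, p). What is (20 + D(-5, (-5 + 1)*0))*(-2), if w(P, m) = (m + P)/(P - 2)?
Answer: -295/7 ≈ -42.143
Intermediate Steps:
w(P, m) = (P + m)/(-2 + P)
D(l, p) = -l/4 - p/4 - (l + p)/(4*(-2 + l)) (D(l, p) = -((l + p) + (l + p)/(-2 + l))/4 = -(l + p + (l + p)/(-2 + l))/4 = -l/4 - p/4 - (l + p)/(4*(-2 + l)))
(20 + D(-5, (-5 + 1)*0))*(-2) = (20 + (-5 + (-5 + 1)*0 - 1*(-5)² - 1*(-5)*(-5 + 1)*0)/(4*(-2 - 5)))*(-2) = (20 + (¼)*(-5 - 4*0 - 1*25 - 1*(-5)*(-4*0))/(-7))*(-2) = (20 + (¼)*(-⅐)*(-5 + 0 - 25 - 1*(-5)*0))*(-2) = (20 + (¼)*(-⅐)*(-5 + 0 - 25 + 0))*(-2) = (20 + (¼)*(-⅐)*(-30))*(-2) = (20 + 15/14)*(-2) = (295/14)*(-2) = -295/7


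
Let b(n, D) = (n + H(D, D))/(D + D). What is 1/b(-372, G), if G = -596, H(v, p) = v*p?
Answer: -298/88711 ≈ -0.0033592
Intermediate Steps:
H(v, p) = p*v
b(n, D) = (n + D²)/(2*D) (b(n, D) = (n + D*D)/(D + D) = (n + D²)/((2*D)) = (n + D²)*(1/(2*D)) = (n + D²)/(2*D))
1/b(-372, G) = 1/((½)*(-372 + (-596)²)/(-596)) = 1/((½)*(-1/596)*(-372 + 355216)) = 1/((½)*(-1/596)*354844) = 1/(-88711/298) = -298/88711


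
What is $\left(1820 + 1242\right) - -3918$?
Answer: $6980$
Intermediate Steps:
$\left(1820 + 1242\right) - -3918 = 3062 + 3918 = 6980$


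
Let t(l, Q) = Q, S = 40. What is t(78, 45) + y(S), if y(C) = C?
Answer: 85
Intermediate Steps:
t(78, 45) + y(S) = 45 + 40 = 85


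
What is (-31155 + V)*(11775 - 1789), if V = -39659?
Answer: -707148604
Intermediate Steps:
(-31155 + V)*(11775 - 1789) = (-31155 - 39659)*(11775 - 1789) = -70814*9986 = -707148604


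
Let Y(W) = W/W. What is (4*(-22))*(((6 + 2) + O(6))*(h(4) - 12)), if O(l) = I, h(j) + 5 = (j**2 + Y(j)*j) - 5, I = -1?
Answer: 1232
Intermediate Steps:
Y(W) = 1
h(j) = -10 + j + j**2 (h(j) = -5 + ((j**2 + 1*j) - 5) = -5 + ((j**2 + j) - 5) = -5 + ((j + j**2) - 5) = -5 + (-5 + j + j**2) = -10 + j + j**2)
O(l) = -1
(4*(-22))*(((6 + 2) + O(6))*(h(4) - 12)) = (4*(-22))*(((6 + 2) - 1)*((-10 + 4 + 4**2) - 12)) = -88*(8 - 1)*((-10 + 4 + 16) - 12) = -616*(10 - 12) = -616*(-2) = -88*(-14) = 1232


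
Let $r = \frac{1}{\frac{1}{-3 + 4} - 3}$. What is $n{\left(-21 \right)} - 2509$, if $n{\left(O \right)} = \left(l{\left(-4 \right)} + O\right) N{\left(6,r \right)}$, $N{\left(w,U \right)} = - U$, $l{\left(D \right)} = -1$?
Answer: $-2520$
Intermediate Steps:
$r = - \frac{1}{2}$ ($r = \frac{1}{1^{-1} - 3} = \frac{1}{1 - 3} = \frac{1}{-2} = - \frac{1}{2} \approx -0.5$)
$n{\left(O \right)} = - \frac{1}{2} + \frac{O}{2}$ ($n{\left(O \right)} = \left(-1 + O\right) \left(\left(-1\right) \left(- \frac{1}{2}\right)\right) = \left(-1 + O\right) \frac{1}{2} = - \frac{1}{2} + \frac{O}{2}$)
$n{\left(-21 \right)} - 2509 = \left(- \frac{1}{2} + \frac{1}{2} \left(-21\right)\right) - 2509 = \left(- \frac{1}{2} - \frac{21}{2}\right) - 2509 = -11 - 2509 = -2520$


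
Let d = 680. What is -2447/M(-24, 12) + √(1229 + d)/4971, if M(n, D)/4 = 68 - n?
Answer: -2447/368 + √1909/4971 ≈ -6.6407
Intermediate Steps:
M(n, D) = 272 - 4*n (M(n, D) = 4*(68 - n) = 272 - 4*n)
-2447/M(-24, 12) + √(1229 + d)/4971 = -2447/(272 - 4*(-24)) + √(1229 + 680)/4971 = -2447/(272 + 96) + √1909*(1/4971) = -2447/368 + √1909/4971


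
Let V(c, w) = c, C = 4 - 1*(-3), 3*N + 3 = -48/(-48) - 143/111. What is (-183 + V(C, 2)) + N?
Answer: -58973/333 ≈ -177.10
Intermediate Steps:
N = -365/333 (N = -1 + (-48/(-48) - 143/111)/3 = -1 + (-48*(-1/48) - 143*1/111)/3 = -1 + (1 - 143/111)/3 = -1 + (1/3)*(-32/111) = -1 - 32/333 = -365/333 ≈ -1.0961)
C = 7 (C = 4 + 3 = 7)
(-183 + V(C, 2)) + N = (-183 + 7) - 365/333 = -176 - 365/333 = -58973/333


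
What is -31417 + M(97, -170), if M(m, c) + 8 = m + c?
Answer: -31498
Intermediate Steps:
M(m, c) = -8 + c + m (M(m, c) = -8 + (m + c) = -8 + (c + m) = -8 + c + m)
-31417 + M(97, -170) = -31417 + (-8 - 170 + 97) = -31417 - 81 = -31498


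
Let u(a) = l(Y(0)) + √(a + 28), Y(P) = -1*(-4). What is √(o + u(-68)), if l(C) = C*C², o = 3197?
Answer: √(3261 + 2*I*√10) ≈ 57.105 + 0.0554*I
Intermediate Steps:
Y(P) = 4
l(C) = C³
u(a) = 64 + √(28 + a) (u(a) = 4³ + √(a + 28) = 64 + √(28 + a))
√(o + u(-68)) = √(3197 + (64 + √(28 - 68))) = √(3197 + (64 + √(-40))) = √(3197 + (64 + 2*I*√10)) = √(3261 + 2*I*√10)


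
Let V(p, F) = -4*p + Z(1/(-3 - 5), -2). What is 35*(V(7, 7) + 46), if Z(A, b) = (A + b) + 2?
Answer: 5005/8 ≈ 625.63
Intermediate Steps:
Z(A, b) = 2 + A + b
V(p, F) = -⅛ - 4*p (V(p, F) = -4*p + (2 + 1/(-3 - 5) - 2) = -4*p + (2 + 1/(-8) - 2) = -4*p + (2 - ⅛ - 2) = -4*p - ⅛ = -⅛ - 4*p)
35*(V(7, 7) + 46) = 35*((-⅛ - 4*7) + 46) = 35*((-⅛ - 28) + 46) = 35*(-225/8 + 46) = 35*(143/8) = 5005/8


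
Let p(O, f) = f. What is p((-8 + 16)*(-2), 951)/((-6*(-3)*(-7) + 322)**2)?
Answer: 951/38416 ≈ 0.024755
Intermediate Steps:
p((-8 + 16)*(-2), 951)/((-6*(-3)*(-7) + 322)**2) = 951/((-6*(-3)*(-7) + 322)**2) = 951/((18*(-7) + 322)**2) = 951/((-126 + 322)**2) = 951/(196**2) = 951/38416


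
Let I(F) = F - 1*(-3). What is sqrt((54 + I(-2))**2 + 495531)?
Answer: 2*sqrt(124639) ≈ 706.08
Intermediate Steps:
I(F) = 3 + F (I(F) = F + 3 = 3 + F)
sqrt((54 + I(-2))**2 + 495531) = sqrt((54 + (3 - 2))**2 + 495531) = sqrt((54 + 1)**2 + 495531) = sqrt(55**2 + 495531) = sqrt(3025 + 495531) = sqrt(498556) = 2*sqrt(124639)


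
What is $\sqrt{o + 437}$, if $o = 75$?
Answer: $16 \sqrt{2} \approx 22.627$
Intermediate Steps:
$\sqrt{o + 437} = \sqrt{75 + 437} = \sqrt{512} = 16 \sqrt{2}$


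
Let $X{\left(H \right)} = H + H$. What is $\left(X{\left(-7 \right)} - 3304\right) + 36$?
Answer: $-3282$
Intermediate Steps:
$X{\left(H \right)} = 2 H$
$\left(X{\left(-7 \right)} - 3304\right) + 36 = \left(2 \left(-7\right) - 3304\right) + 36 = \left(-14 - 3304\right) + 36 = -3318 + 36 = -3282$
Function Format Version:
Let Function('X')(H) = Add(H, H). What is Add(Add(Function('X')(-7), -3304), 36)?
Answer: -3282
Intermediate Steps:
Function('X')(H) = Mul(2, H)
Add(Add(Function('X')(-7), -3304), 36) = Add(Add(Mul(2, -7), -3304), 36) = Add(Add(-14, -3304), 36) = Add(-3318, 36) = -3282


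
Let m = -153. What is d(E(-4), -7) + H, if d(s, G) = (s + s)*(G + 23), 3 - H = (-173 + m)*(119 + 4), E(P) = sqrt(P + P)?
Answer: 40101 + 64*I*sqrt(2) ≈ 40101.0 + 90.51*I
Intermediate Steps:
E(P) = sqrt(2)*sqrt(P) (E(P) = sqrt(2*P) = sqrt(2)*sqrt(P))
H = 40101 (H = 3 - (-173 - 153)*(119 + 4) = 3 - (-326)*123 = 3 - 1*(-40098) = 3 + 40098 = 40101)
d(s, G) = 2*s*(23 + G) (d(s, G) = (2*s)*(23 + G) = 2*s*(23 + G))
d(E(-4), -7) + H = 2*(sqrt(2)*sqrt(-4))*(23 - 7) + 40101 = 2*(sqrt(2)*(2*I))*16 + 40101 = 2*(2*I*sqrt(2))*16 + 40101 = 64*I*sqrt(2) + 40101 = 40101 + 64*I*sqrt(2)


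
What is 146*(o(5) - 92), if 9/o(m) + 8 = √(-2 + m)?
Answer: -829864/61 - 1314*√3/61 ≈ -13642.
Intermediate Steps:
o(m) = 9/(-8 + √(-2 + m))
146*(o(5) - 92) = 146*(9/(-8 + √(-2 + 5)) - 92) = 146*(9/(-8 + √3) - 92) = 146*(-92 + 9/(-8 + √3)) = -13432 + 1314/(-8 + √3)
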